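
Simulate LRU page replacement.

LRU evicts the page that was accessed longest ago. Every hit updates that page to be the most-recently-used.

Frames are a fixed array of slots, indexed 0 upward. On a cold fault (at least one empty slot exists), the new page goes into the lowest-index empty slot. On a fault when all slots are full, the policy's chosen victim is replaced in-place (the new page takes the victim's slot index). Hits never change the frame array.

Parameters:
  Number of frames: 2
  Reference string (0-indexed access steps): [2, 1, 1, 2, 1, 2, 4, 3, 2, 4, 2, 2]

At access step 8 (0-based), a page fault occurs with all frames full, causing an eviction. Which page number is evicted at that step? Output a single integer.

Answer: 4

Derivation:
Step 0: ref 2 -> FAULT, frames=[2,-]
Step 1: ref 1 -> FAULT, frames=[2,1]
Step 2: ref 1 -> HIT, frames=[2,1]
Step 3: ref 2 -> HIT, frames=[2,1]
Step 4: ref 1 -> HIT, frames=[2,1]
Step 5: ref 2 -> HIT, frames=[2,1]
Step 6: ref 4 -> FAULT, evict 1, frames=[2,4]
Step 7: ref 3 -> FAULT, evict 2, frames=[3,4]
Step 8: ref 2 -> FAULT, evict 4, frames=[3,2]
At step 8: evicted page 4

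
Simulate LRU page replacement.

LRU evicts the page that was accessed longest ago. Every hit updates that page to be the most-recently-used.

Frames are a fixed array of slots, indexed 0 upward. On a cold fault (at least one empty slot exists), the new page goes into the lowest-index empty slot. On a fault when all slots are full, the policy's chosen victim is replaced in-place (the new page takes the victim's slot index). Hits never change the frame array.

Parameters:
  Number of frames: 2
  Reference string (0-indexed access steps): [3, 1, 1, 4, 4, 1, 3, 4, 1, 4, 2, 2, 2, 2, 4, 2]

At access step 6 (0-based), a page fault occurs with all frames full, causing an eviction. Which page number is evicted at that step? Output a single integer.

Step 0: ref 3 -> FAULT, frames=[3,-]
Step 1: ref 1 -> FAULT, frames=[3,1]
Step 2: ref 1 -> HIT, frames=[3,1]
Step 3: ref 4 -> FAULT, evict 3, frames=[4,1]
Step 4: ref 4 -> HIT, frames=[4,1]
Step 5: ref 1 -> HIT, frames=[4,1]
Step 6: ref 3 -> FAULT, evict 4, frames=[3,1]
At step 6: evicted page 4

Answer: 4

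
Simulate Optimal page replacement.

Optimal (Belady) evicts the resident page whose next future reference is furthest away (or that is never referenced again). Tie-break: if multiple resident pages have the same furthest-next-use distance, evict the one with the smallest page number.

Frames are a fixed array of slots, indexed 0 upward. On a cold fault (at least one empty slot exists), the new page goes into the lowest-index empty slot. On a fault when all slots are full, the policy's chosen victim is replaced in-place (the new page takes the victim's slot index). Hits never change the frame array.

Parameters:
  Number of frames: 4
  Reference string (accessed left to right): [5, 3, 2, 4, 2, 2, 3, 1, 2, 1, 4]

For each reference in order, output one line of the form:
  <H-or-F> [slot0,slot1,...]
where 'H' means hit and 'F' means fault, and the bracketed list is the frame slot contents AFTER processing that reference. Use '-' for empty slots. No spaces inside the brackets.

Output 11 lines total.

F [5,-,-,-]
F [5,3,-,-]
F [5,3,2,-]
F [5,3,2,4]
H [5,3,2,4]
H [5,3,2,4]
H [5,3,2,4]
F [5,1,2,4]
H [5,1,2,4]
H [5,1,2,4]
H [5,1,2,4]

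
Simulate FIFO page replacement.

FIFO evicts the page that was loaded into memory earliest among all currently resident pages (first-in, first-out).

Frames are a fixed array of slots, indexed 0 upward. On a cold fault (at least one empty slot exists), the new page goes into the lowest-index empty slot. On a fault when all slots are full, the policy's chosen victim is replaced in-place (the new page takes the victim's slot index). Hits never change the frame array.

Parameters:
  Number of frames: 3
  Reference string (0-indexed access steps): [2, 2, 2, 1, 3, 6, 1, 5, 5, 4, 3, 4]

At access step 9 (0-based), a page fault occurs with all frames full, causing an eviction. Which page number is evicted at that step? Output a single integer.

Step 0: ref 2 -> FAULT, frames=[2,-,-]
Step 1: ref 2 -> HIT, frames=[2,-,-]
Step 2: ref 2 -> HIT, frames=[2,-,-]
Step 3: ref 1 -> FAULT, frames=[2,1,-]
Step 4: ref 3 -> FAULT, frames=[2,1,3]
Step 5: ref 6 -> FAULT, evict 2, frames=[6,1,3]
Step 6: ref 1 -> HIT, frames=[6,1,3]
Step 7: ref 5 -> FAULT, evict 1, frames=[6,5,3]
Step 8: ref 5 -> HIT, frames=[6,5,3]
Step 9: ref 4 -> FAULT, evict 3, frames=[6,5,4]
At step 9: evicted page 3

Answer: 3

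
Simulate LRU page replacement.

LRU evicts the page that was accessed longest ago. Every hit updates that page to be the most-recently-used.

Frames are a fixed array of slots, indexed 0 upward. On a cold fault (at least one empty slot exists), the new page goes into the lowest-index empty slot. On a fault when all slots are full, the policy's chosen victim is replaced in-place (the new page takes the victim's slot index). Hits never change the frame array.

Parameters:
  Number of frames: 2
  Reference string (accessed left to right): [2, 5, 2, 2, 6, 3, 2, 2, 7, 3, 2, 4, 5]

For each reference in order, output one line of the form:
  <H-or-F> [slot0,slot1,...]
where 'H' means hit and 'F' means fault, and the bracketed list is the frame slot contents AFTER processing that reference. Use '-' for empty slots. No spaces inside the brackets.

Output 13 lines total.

F [2,-]
F [2,5]
H [2,5]
H [2,5]
F [2,6]
F [3,6]
F [3,2]
H [3,2]
F [7,2]
F [7,3]
F [2,3]
F [2,4]
F [5,4]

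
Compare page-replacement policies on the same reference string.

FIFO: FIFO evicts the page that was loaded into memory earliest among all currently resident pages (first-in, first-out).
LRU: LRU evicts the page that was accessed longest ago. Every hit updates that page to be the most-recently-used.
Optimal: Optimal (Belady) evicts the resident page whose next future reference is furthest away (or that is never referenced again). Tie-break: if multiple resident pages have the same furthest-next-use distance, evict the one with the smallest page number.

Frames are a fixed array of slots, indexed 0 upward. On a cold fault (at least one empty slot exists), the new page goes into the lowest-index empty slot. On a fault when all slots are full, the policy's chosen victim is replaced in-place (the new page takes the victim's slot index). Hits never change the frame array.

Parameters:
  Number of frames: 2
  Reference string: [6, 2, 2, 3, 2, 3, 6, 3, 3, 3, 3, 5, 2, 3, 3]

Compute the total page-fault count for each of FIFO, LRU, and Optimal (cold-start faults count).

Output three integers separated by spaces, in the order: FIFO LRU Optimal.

Answer: 7 7 6

Derivation:
--- FIFO ---
  step 0: ref 6 -> FAULT, frames=[6,-] (faults so far: 1)
  step 1: ref 2 -> FAULT, frames=[6,2] (faults so far: 2)
  step 2: ref 2 -> HIT, frames=[6,2] (faults so far: 2)
  step 3: ref 3 -> FAULT, evict 6, frames=[3,2] (faults so far: 3)
  step 4: ref 2 -> HIT, frames=[3,2] (faults so far: 3)
  step 5: ref 3 -> HIT, frames=[3,2] (faults so far: 3)
  step 6: ref 6 -> FAULT, evict 2, frames=[3,6] (faults so far: 4)
  step 7: ref 3 -> HIT, frames=[3,6] (faults so far: 4)
  step 8: ref 3 -> HIT, frames=[3,6] (faults so far: 4)
  step 9: ref 3 -> HIT, frames=[3,6] (faults so far: 4)
  step 10: ref 3 -> HIT, frames=[3,6] (faults so far: 4)
  step 11: ref 5 -> FAULT, evict 3, frames=[5,6] (faults so far: 5)
  step 12: ref 2 -> FAULT, evict 6, frames=[5,2] (faults so far: 6)
  step 13: ref 3 -> FAULT, evict 5, frames=[3,2] (faults so far: 7)
  step 14: ref 3 -> HIT, frames=[3,2] (faults so far: 7)
  FIFO total faults: 7
--- LRU ---
  step 0: ref 6 -> FAULT, frames=[6,-] (faults so far: 1)
  step 1: ref 2 -> FAULT, frames=[6,2] (faults so far: 2)
  step 2: ref 2 -> HIT, frames=[6,2] (faults so far: 2)
  step 3: ref 3 -> FAULT, evict 6, frames=[3,2] (faults so far: 3)
  step 4: ref 2 -> HIT, frames=[3,2] (faults so far: 3)
  step 5: ref 3 -> HIT, frames=[3,2] (faults so far: 3)
  step 6: ref 6 -> FAULT, evict 2, frames=[3,6] (faults so far: 4)
  step 7: ref 3 -> HIT, frames=[3,6] (faults so far: 4)
  step 8: ref 3 -> HIT, frames=[3,6] (faults so far: 4)
  step 9: ref 3 -> HIT, frames=[3,6] (faults so far: 4)
  step 10: ref 3 -> HIT, frames=[3,6] (faults so far: 4)
  step 11: ref 5 -> FAULT, evict 6, frames=[3,5] (faults so far: 5)
  step 12: ref 2 -> FAULT, evict 3, frames=[2,5] (faults so far: 6)
  step 13: ref 3 -> FAULT, evict 5, frames=[2,3] (faults so far: 7)
  step 14: ref 3 -> HIT, frames=[2,3] (faults so far: 7)
  LRU total faults: 7
--- Optimal ---
  step 0: ref 6 -> FAULT, frames=[6,-] (faults so far: 1)
  step 1: ref 2 -> FAULT, frames=[6,2] (faults so far: 2)
  step 2: ref 2 -> HIT, frames=[6,2] (faults so far: 2)
  step 3: ref 3 -> FAULT, evict 6, frames=[3,2] (faults so far: 3)
  step 4: ref 2 -> HIT, frames=[3,2] (faults so far: 3)
  step 5: ref 3 -> HIT, frames=[3,2] (faults so far: 3)
  step 6: ref 6 -> FAULT, evict 2, frames=[3,6] (faults so far: 4)
  step 7: ref 3 -> HIT, frames=[3,6] (faults so far: 4)
  step 8: ref 3 -> HIT, frames=[3,6] (faults so far: 4)
  step 9: ref 3 -> HIT, frames=[3,6] (faults so far: 4)
  step 10: ref 3 -> HIT, frames=[3,6] (faults so far: 4)
  step 11: ref 5 -> FAULT, evict 6, frames=[3,5] (faults so far: 5)
  step 12: ref 2 -> FAULT, evict 5, frames=[3,2] (faults so far: 6)
  step 13: ref 3 -> HIT, frames=[3,2] (faults so far: 6)
  step 14: ref 3 -> HIT, frames=[3,2] (faults so far: 6)
  Optimal total faults: 6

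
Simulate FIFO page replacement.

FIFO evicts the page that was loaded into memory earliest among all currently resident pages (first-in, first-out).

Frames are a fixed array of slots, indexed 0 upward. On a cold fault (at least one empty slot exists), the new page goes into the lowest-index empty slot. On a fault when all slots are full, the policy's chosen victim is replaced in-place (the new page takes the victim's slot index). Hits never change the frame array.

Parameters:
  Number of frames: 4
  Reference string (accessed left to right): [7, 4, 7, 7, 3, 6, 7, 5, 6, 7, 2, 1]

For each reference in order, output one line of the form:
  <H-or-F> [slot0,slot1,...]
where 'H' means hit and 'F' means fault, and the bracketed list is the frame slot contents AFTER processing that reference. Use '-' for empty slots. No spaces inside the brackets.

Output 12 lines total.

F [7,-,-,-]
F [7,4,-,-]
H [7,4,-,-]
H [7,4,-,-]
F [7,4,3,-]
F [7,4,3,6]
H [7,4,3,6]
F [5,4,3,6]
H [5,4,3,6]
F [5,7,3,6]
F [5,7,2,6]
F [5,7,2,1]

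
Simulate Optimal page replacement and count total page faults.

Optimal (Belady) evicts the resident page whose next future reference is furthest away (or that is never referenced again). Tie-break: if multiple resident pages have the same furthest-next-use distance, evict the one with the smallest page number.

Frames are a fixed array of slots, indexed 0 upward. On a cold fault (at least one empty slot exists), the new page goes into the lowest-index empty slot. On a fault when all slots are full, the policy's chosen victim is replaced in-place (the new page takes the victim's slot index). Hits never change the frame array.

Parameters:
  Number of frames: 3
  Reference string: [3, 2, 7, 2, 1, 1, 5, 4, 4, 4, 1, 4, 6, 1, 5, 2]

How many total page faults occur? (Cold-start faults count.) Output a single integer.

Answer: 8

Derivation:
Step 0: ref 3 → FAULT, frames=[3,-,-]
Step 1: ref 2 → FAULT, frames=[3,2,-]
Step 2: ref 7 → FAULT, frames=[3,2,7]
Step 3: ref 2 → HIT, frames=[3,2,7]
Step 4: ref 1 → FAULT (evict 3), frames=[1,2,7]
Step 5: ref 1 → HIT, frames=[1,2,7]
Step 6: ref 5 → FAULT (evict 7), frames=[1,2,5]
Step 7: ref 4 → FAULT (evict 2), frames=[1,4,5]
Step 8: ref 4 → HIT, frames=[1,4,5]
Step 9: ref 4 → HIT, frames=[1,4,5]
Step 10: ref 1 → HIT, frames=[1,4,5]
Step 11: ref 4 → HIT, frames=[1,4,5]
Step 12: ref 6 → FAULT (evict 4), frames=[1,6,5]
Step 13: ref 1 → HIT, frames=[1,6,5]
Step 14: ref 5 → HIT, frames=[1,6,5]
Step 15: ref 2 → FAULT (evict 1), frames=[2,6,5]
Total faults: 8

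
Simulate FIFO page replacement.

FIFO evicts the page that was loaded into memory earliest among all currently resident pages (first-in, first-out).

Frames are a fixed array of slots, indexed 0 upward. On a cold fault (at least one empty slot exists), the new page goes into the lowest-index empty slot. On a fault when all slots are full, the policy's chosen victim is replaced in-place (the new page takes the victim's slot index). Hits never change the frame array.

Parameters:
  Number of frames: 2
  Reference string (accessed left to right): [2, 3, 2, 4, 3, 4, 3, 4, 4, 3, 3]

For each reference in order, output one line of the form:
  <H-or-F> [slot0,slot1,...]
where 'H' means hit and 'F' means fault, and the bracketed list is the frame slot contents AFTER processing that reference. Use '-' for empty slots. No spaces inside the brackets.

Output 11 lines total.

F [2,-]
F [2,3]
H [2,3]
F [4,3]
H [4,3]
H [4,3]
H [4,3]
H [4,3]
H [4,3]
H [4,3]
H [4,3]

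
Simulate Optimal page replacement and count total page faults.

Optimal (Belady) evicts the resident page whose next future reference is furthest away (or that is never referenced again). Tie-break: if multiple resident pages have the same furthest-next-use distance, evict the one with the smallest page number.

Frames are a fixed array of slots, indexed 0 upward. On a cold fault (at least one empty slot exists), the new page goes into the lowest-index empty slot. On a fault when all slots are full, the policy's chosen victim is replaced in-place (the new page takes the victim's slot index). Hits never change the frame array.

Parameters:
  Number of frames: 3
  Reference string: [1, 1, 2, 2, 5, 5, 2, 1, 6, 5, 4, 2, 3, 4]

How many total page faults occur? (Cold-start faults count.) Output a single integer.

Answer: 6

Derivation:
Step 0: ref 1 → FAULT, frames=[1,-,-]
Step 1: ref 1 → HIT, frames=[1,-,-]
Step 2: ref 2 → FAULT, frames=[1,2,-]
Step 3: ref 2 → HIT, frames=[1,2,-]
Step 4: ref 5 → FAULT, frames=[1,2,5]
Step 5: ref 5 → HIT, frames=[1,2,5]
Step 6: ref 2 → HIT, frames=[1,2,5]
Step 7: ref 1 → HIT, frames=[1,2,5]
Step 8: ref 6 → FAULT (evict 1), frames=[6,2,5]
Step 9: ref 5 → HIT, frames=[6,2,5]
Step 10: ref 4 → FAULT (evict 5), frames=[6,2,4]
Step 11: ref 2 → HIT, frames=[6,2,4]
Step 12: ref 3 → FAULT (evict 2), frames=[6,3,4]
Step 13: ref 4 → HIT, frames=[6,3,4]
Total faults: 6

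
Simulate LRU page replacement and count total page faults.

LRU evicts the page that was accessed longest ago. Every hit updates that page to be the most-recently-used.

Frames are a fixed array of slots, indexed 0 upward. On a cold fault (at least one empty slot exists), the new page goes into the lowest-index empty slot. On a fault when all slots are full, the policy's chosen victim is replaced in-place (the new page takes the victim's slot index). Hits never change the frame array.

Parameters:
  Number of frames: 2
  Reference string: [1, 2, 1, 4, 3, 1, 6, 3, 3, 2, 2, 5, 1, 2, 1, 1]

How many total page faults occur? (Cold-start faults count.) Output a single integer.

Answer: 11

Derivation:
Step 0: ref 1 → FAULT, frames=[1,-]
Step 1: ref 2 → FAULT, frames=[1,2]
Step 2: ref 1 → HIT, frames=[1,2]
Step 3: ref 4 → FAULT (evict 2), frames=[1,4]
Step 4: ref 3 → FAULT (evict 1), frames=[3,4]
Step 5: ref 1 → FAULT (evict 4), frames=[3,1]
Step 6: ref 6 → FAULT (evict 3), frames=[6,1]
Step 7: ref 3 → FAULT (evict 1), frames=[6,3]
Step 8: ref 3 → HIT, frames=[6,3]
Step 9: ref 2 → FAULT (evict 6), frames=[2,3]
Step 10: ref 2 → HIT, frames=[2,3]
Step 11: ref 5 → FAULT (evict 3), frames=[2,5]
Step 12: ref 1 → FAULT (evict 2), frames=[1,5]
Step 13: ref 2 → FAULT (evict 5), frames=[1,2]
Step 14: ref 1 → HIT, frames=[1,2]
Step 15: ref 1 → HIT, frames=[1,2]
Total faults: 11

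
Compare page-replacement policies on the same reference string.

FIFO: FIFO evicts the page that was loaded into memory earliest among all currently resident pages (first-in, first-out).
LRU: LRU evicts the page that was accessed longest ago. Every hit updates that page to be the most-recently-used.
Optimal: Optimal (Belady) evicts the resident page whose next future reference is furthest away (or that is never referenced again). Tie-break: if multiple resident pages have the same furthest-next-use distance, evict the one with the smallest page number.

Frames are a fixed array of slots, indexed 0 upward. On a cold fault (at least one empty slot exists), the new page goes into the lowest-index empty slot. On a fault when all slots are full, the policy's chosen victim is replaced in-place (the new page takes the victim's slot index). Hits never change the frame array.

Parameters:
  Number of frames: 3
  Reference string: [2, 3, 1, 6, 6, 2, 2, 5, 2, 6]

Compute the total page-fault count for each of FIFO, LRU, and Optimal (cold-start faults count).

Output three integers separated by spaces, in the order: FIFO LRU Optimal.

--- FIFO ---
  step 0: ref 2 -> FAULT, frames=[2,-,-] (faults so far: 1)
  step 1: ref 3 -> FAULT, frames=[2,3,-] (faults so far: 2)
  step 2: ref 1 -> FAULT, frames=[2,3,1] (faults so far: 3)
  step 3: ref 6 -> FAULT, evict 2, frames=[6,3,1] (faults so far: 4)
  step 4: ref 6 -> HIT, frames=[6,3,1] (faults so far: 4)
  step 5: ref 2 -> FAULT, evict 3, frames=[6,2,1] (faults so far: 5)
  step 6: ref 2 -> HIT, frames=[6,2,1] (faults so far: 5)
  step 7: ref 5 -> FAULT, evict 1, frames=[6,2,5] (faults so far: 6)
  step 8: ref 2 -> HIT, frames=[6,2,5] (faults so far: 6)
  step 9: ref 6 -> HIT, frames=[6,2,5] (faults so far: 6)
  FIFO total faults: 6
--- LRU ---
  step 0: ref 2 -> FAULT, frames=[2,-,-] (faults so far: 1)
  step 1: ref 3 -> FAULT, frames=[2,3,-] (faults so far: 2)
  step 2: ref 1 -> FAULT, frames=[2,3,1] (faults so far: 3)
  step 3: ref 6 -> FAULT, evict 2, frames=[6,3,1] (faults so far: 4)
  step 4: ref 6 -> HIT, frames=[6,3,1] (faults so far: 4)
  step 5: ref 2 -> FAULT, evict 3, frames=[6,2,1] (faults so far: 5)
  step 6: ref 2 -> HIT, frames=[6,2,1] (faults so far: 5)
  step 7: ref 5 -> FAULT, evict 1, frames=[6,2,5] (faults so far: 6)
  step 8: ref 2 -> HIT, frames=[6,2,5] (faults so far: 6)
  step 9: ref 6 -> HIT, frames=[6,2,5] (faults so far: 6)
  LRU total faults: 6
--- Optimal ---
  step 0: ref 2 -> FAULT, frames=[2,-,-] (faults so far: 1)
  step 1: ref 3 -> FAULT, frames=[2,3,-] (faults so far: 2)
  step 2: ref 1 -> FAULT, frames=[2,3,1] (faults so far: 3)
  step 3: ref 6 -> FAULT, evict 1, frames=[2,3,6] (faults so far: 4)
  step 4: ref 6 -> HIT, frames=[2,3,6] (faults so far: 4)
  step 5: ref 2 -> HIT, frames=[2,3,6] (faults so far: 4)
  step 6: ref 2 -> HIT, frames=[2,3,6] (faults so far: 4)
  step 7: ref 5 -> FAULT, evict 3, frames=[2,5,6] (faults so far: 5)
  step 8: ref 2 -> HIT, frames=[2,5,6] (faults so far: 5)
  step 9: ref 6 -> HIT, frames=[2,5,6] (faults so far: 5)
  Optimal total faults: 5

Answer: 6 6 5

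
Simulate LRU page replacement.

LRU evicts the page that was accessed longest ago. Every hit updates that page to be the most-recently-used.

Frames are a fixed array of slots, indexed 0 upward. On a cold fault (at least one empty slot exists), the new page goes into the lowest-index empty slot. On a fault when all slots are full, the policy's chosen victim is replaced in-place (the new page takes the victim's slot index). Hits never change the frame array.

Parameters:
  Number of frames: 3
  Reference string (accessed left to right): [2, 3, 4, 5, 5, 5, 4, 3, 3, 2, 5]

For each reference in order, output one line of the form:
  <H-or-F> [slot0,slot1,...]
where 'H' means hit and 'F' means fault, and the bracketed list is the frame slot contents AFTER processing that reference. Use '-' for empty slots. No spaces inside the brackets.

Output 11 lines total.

F [2,-,-]
F [2,3,-]
F [2,3,4]
F [5,3,4]
H [5,3,4]
H [5,3,4]
H [5,3,4]
H [5,3,4]
H [5,3,4]
F [2,3,4]
F [2,3,5]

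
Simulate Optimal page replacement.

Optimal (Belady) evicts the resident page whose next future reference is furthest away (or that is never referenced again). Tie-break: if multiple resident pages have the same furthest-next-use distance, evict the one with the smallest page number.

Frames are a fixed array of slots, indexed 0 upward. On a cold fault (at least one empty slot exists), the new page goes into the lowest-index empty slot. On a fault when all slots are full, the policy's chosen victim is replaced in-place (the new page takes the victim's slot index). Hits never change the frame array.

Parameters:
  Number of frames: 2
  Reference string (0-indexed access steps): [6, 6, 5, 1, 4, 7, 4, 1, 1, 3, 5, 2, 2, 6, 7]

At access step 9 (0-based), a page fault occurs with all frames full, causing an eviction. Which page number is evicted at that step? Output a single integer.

Step 0: ref 6 -> FAULT, frames=[6,-]
Step 1: ref 6 -> HIT, frames=[6,-]
Step 2: ref 5 -> FAULT, frames=[6,5]
Step 3: ref 1 -> FAULT, evict 6, frames=[1,5]
Step 4: ref 4 -> FAULT, evict 5, frames=[1,4]
Step 5: ref 7 -> FAULT, evict 1, frames=[7,4]
Step 6: ref 4 -> HIT, frames=[7,4]
Step 7: ref 1 -> FAULT, evict 4, frames=[7,1]
Step 8: ref 1 -> HIT, frames=[7,1]
Step 9: ref 3 -> FAULT, evict 1, frames=[7,3]
At step 9: evicted page 1

Answer: 1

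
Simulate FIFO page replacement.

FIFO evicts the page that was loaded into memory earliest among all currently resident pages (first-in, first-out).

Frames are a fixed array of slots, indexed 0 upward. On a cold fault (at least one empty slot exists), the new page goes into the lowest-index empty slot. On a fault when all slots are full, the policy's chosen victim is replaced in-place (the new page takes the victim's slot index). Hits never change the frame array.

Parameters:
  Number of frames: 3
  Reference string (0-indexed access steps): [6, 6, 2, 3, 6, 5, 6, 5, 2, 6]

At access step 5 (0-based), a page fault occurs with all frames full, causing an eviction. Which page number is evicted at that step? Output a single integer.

Step 0: ref 6 -> FAULT, frames=[6,-,-]
Step 1: ref 6 -> HIT, frames=[6,-,-]
Step 2: ref 2 -> FAULT, frames=[6,2,-]
Step 3: ref 3 -> FAULT, frames=[6,2,3]
Step 4: ref 6 -> HIT, frames=[6,2,3]
Step 5: ref 5 -> FAULT, evict 6, frames=[5,2,3]
At step 5: evicted page 6

Answer: 6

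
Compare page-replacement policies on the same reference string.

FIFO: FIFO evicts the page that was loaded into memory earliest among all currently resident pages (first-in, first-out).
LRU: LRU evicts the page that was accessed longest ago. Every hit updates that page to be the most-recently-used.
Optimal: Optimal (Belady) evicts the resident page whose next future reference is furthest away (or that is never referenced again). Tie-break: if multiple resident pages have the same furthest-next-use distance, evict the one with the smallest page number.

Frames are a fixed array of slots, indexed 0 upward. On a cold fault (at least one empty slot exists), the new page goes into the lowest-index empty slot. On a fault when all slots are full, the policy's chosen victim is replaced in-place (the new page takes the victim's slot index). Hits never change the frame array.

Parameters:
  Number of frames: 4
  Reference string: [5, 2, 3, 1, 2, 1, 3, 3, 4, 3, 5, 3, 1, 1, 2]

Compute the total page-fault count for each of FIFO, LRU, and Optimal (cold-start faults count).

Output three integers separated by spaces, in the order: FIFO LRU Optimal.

--- FIFO ---
  step 0: ref 5 -> FAULT, frames=[5,-,-,-] (faults so far: 1)
  step 1: ref 2 -> FAULT, frames=[5,2,-,-] (faults so far: 2)
  step 2: ref 3 -> FAULT, frames=[5,2,3,-] (faults so far: 3)
  step 3: ref 1 -> FAULT, frames=[5,2,3,1] (faults so far: 4)
  step 4: ref 2 -> HIT, frames=[5,2,3,1] (faults so far: 4)
  step 5: ref 1 -> HIT, frames=[5,2,3,1] (faults so far: 4)
  step 6: ref 3 -> HIT, frames=[5,2,3,1] (faults so far: 4)
  step 7: ref 3 -> HIT, frames=[5,2,3,1] (faults so far: 4)
  step 8: ref 4 -> FAULT, evict 5, frames=[4,2,3,1] (faults so far: 5)
  step 9: ref 3 -> HIT, frames=[4,2,3,1] (faults so far: 5)
  step 10: ref 5 -> FAULT, evict 2, frames=[4,5,3,1] (faults so far: 6)
  step 11: ref 3 -> HIT, frames=[4,5,3,1] (faults so far: 6)
  step 12: ref 1 -> HIT, frames=[4,5,3,1] (faults so far: 6)
  step 13: ref 1 -> HIT, frames=[4,5,3,1] (faults so far: 6)
  step 14: ref 2 -> FAULT, evict 3, frames=[4,5,2,1] (faults so far: 7)
  FIFO total faults: 7
--- LRU ---
  step 0: ref 5 -> FAULT, frames=[5,-,-,-] (faults so far: 1)
  step 1: ref 2 -> FAULT, frames=[5,2,-,-] (faults so far: 2)
  step 2: ref 3 -> FAULT, frames=[5,2,3,-] (faults so far: 3)
  step 3: ref 1 -> FAULT, frames=[5,2,3,1] (faults so far: 4)
  step 4: ref 2 -> HIT, frames=[5,2,3,1] (faults so far: 4)
  step 5: ref 1 -> HIT, frames=[5,2,3,1] (faults so far: 4)
  step 6: ref 3 -> HIT, frames=[5,2,3,1] (faults so far: 4)
  step 7: ref 3 -> HIT, frames=[5,2,3,1] (faults so far: 4)
  step 8: ref 4 -> FAULT, evict 5, frames=[4,2,3,1] (faults so far: 5)
  step 9: ref 3 -> HIT, frames=[4,2,3,1] (faults so far: 5)
  step 10: ref 5 -> FAULT, evict 2, frames=[4,5,3,1] (faults so far: 6)
  step 11: ref 3 -> HIT, frames=[4,5,3,1] (faults so far: 6)
  step 12: ref 1 -> HIT, frames=[4,5,3,1] (faults so far: 6)
  step 13: ref 1 -> HIT, frames=[4,5,3,1] (faults so far: 6)
  step 14: ref 2 -> FAULT, evict 4, frames=[2,5,3,1] (faults so far: 7)
  LRU total faults: 7
--- Optimal ---
  step 0: ref 5 -> FAULT, frames=[5,-,-,-] (faults so far: 1)
  step 1: ref 2 -> FAULT, frames=[5,2,-,-] (faults so far: 2)
  step 2: ref 3 -> FAULT, frames=[5,2,3,-] (faults so far: 3)
  step 3: ref 1 -> FAULT, frames=[5,2,3,1] (faults so far: 4)
  step 4: ref 2 -> HIT, frames=[5,2,3,1] (faults so far: 4)
  step 5: ref 1 -> HIT, frames=[5,2,3,1] (faults so far: 4)
  step 6: ref 3 -> HIT, frames=[5,2,3,1] (faults so far: 4)
  step 7: ref 3 -> HIT, frames=[5,2,3,1] (faults so far: 4)
  step 8: ref 4 -> FAULT, evict 2, frames=[5,4,3,1] (faults so far: 5)
  step 9: ref 3 -> HIT, frames=[5,4,3,1] (faults so far: 5)
  step 10: ref 5 -> HIT, frames=[5,4,3,1] (faults so far: 5)
  step 11: ref 3 -> HIT, frames=[5,4,3,1] (faults so far: 5)
  step 12: ref 1 -> HIT, frames=[5,4,3,1] (faults so far: 5)
  step 13: ref 1 -> HIT, frames=[5,4,3,1] (faults so far: 5)
  step 14: ref 2 -> FAULT, evict 1, frames=[5,4,3,2] (faults so far: 6)
  Optimal total faults: 6

Answer: 7 7 6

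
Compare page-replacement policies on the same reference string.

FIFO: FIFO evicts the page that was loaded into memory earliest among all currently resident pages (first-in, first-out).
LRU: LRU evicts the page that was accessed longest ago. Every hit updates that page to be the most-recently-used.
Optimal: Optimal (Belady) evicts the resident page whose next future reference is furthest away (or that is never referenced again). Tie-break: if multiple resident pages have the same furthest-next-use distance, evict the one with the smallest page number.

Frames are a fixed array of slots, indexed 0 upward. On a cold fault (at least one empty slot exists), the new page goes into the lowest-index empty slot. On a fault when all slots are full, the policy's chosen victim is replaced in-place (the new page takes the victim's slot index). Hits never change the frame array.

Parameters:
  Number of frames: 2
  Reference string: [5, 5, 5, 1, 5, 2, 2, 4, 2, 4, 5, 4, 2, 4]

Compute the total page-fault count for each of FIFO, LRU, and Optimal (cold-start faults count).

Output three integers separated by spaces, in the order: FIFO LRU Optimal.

--- FIFO ---
  step 0: ref 5 -> FAULT, frames=[5,-] (faults so far: 1)
  step 1: ref 5 -> HIT, frames=[5,-] (faults so far: 1)
  step 2: ref 5 -> HIT, frames=[5,-] (faults so far: 1)
  step 3: ref 1 -> FAULT, frames=[5,1] (faults so far: 2)
  step 4: ref 5 -> HIT, frames=[5,1] (faults so far: 2)
  step 5: ref 2 -> FAULT, evict 5, frames=[2,1] (faults so far: 3)
  step 6: ref 2 -> HIT, frames=[2,1] (faults so far: 3)
  step 7: ref 4 -> FAULT, evict 1, frames=[2,4] (faults so far: 4)
  step 8: ref 2 -> HIT, frames=[2,4] (faults so far: 4)
  step 9: ref 4 -> HIT, frames=[2,4] (faults so far: 4)
  step 10: ref 5 -> FAULT, evict 2, frames=[5,4] (faults so far: 5)
  step 11: ref 4 -> HIT, frames=[5,4] (faults so far: 5)
  step 12: ref 2 -> FAULT, evict 4, frames=[5,2] (faults so far: 6)
  step 13: ref 4 -> FAULT, evict 5, frames=[4,2] (faults so far: 7)
  FIFO total faults: 7
--- LRU ---
  step 0: ref 5 -> FAULT, frames=[5,-] (faults so far: 1)
  step 1: ref 5 -> HIT, frames=[5,-] (faults so far: 1)
  step 2: ref 5 -> HIT, frames=[5,-] (faults so far: 1)
  step 3: ref 1 -> FAULT, frames=[5,1] (faults so far: 2)
  step 4: ref 5 -> HIT, frames=[5,1] (faults so far: 2)
  step 5: ref 2 -> FAULT, evict 1, frames=[5,2] (faults so far: 3)
  step 6: ref 2 -> HIT, frames=[5,2] (faults so far: 3)
  step 7: ref 4 -> FAULT, evict 5, frames=[4,2] (faults so far: 4)
  step 8: ref 2 -> HIT, frames=[4,2] (faults so far: 4)
  step 9: ref 4 -> HIT, frames=[4,2] (faults so far: 4)
  step 10: ref 5 -> FAULT, evict 2, frames=[4,5] (faults so far: 5)
  step 11: ref 4 -> HIT, frames=[4,5] (faults so far: 5)
  step 12: ref 2 -> FAULT, evict 5, frames=[4,2] (faults so far: 6)
  step 13: ref 4 -> HIT, frames=[4,2] (faults so far: 6)
  LRU total faults: 6
--- Optimal ---
  step 0: ref 5 -> FAULT, frames=[5,-] (faults so far: 1)
  step 1: ref 5 -> HIT, frames=[5,-] (faults so far: 1)
  step 2: ref 5 -> HIT, frames=[5,-] (faults so far: 1)
  step 3: ref 1 -> FAULT, frames=[5,1] (faults so far: 2)
  step 4: ref 5 -> HIT, frames=[5,1] (faults so far: 2)
  step 5: ref 2 -> FAULT, evict 1, frames=[5,2] (faults so far: 3)
  step 6: ref 2 -> HIT, frames=[5,2] (faults so far: 3)
  step 7: ref 4 -> FAULT, evict 5, frames=[4,2] (faults so far: 4)
  step 8: ref 2 -> HIT, frames=[4,2] (faults so far: 4)
  step 9: ref 4 -> HIT, frames=[4,2] (faults so far: 4)
  step 10: ref 5 -> FAULT, evict 2, frames=[4,5] (faults so far: 5)
  step 11: ref 4 -> HIT, frames=[4,5] (faults so far: 5)
  step 12: ref 2 -> FAULT, evict 5, frames=[4,2] (faults so far: 6)
  step 13: ref 4 -> HIT, frames=[4,2] (faults so far: 6)
  Optimal total faults: 6

Answer: 7 6 6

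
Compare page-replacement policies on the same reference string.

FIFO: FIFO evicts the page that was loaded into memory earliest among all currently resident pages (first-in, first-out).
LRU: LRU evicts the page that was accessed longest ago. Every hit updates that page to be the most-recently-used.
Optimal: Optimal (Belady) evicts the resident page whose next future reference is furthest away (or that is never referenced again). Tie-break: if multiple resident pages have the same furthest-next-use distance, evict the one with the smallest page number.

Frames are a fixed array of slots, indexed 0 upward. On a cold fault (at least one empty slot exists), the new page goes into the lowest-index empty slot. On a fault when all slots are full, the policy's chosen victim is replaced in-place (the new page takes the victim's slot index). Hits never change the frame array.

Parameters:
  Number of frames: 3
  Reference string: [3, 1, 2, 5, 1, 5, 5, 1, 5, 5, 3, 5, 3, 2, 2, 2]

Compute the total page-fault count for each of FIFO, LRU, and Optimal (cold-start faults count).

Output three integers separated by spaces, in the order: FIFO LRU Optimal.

Answer: 5 6 5

Derivation:
--- FIFO ---
  step 0: ref 3 -> FAULT, frames=[3,-,-] (faults so far: 1)
  step 1: ref 1 -> FAULT, frames=[3,1,-] (faults so far: 2)
  step 2: ref 2 -> FAULT, frames=[3,1,2] (faults so far: 3)
  step 3: ref 5 -> FAULT, evict 3, frames=[5,1,2] (faults so far: 4)
  step 4: ref 1 -> HIT, frames=[5,1,2] (faults so far: 4)
  step 5: ref 5 -> HIT, frames=[5,1,2] (faults so far: 4)
  step 6: ref 5 -> HIT, frames=[5,1,2] (faults so far: 4)
  step 7: ref 1 -> HIT, frames=[5,1,2] (faults so far: 4)
  step 8: ref 5 -> HIT, frames=[5,1,2] (faults so far: 4)
  step 9: ref 5 -> HIT, frames=[5,1,2] (faults so far: 4)
  step 10: ref 3 -> FAULT, evict 1, frames=[5,3,2] (faults so far: 5)
  step 11: ref 5 -> HIT, frames=[5,3,2] (faults so far: 5)
  step 12: ref 3 -> HIT, frames=[5,3,2] (faults so far: 5)
  step 13: ref 2 -> HIT, frames=[5,3,2] (faults so far: 5)
  step 14: ref 2 -> HIT, frames=[5,3,2] (faults so far: 5)
  step 15: ref 2 -> HIT, frames=[5,3,2] (faults so far: 5)
  FIFO total faults: 5
--- LRU ---
  step 0: ref 3 -> FAULT, frames=[3,-,-] (faults so far: 1)
  step 1: ref 1 -> FAULT, frames=[3,1,-] (faults so far: 2)
  step 2: ref 2 -> FAULT, frames=[3,1,2] (faults so far: 3)
  step 3: ref 5 -> FAULT, evict 3, frames=[5,1,2] (faults so far: 4)
  step 4: ref 1 -> HIT, frames=[5,1,2] (faults so far: 4)
  step 5: ref 5 -> HIT, frames=[5,1,2] (faults so far: 4)
  step 6: ref 5 -> HIT, frames=[5,1,2] (faults so far: 4)
  step 7: ref 1 -> HIT, frames=[5,1,2] (faults so far: 4)
  step 8: ref 5 -> HIT, frames=[5,1,2] (faults so far: 4)
  step 9: ref 5 -> HIT, frames=[5,1,2] (faults so far: 4)
  step 10: ref 3 -> FAULT, evict 2, frames=[5,1,3] (faults so far: 5)
  step 11: ref 5 -> HIT, frames=[5,1,3] (faults so far: 5)
  step 12: ref 3 -> HIT, frames=[5,1,3] (faults so far: 5)
  step 13: ref 2 -> FAULT, evict 1, frames=[5,2,3] (faults so far: 6)
  step 14: ref 2 -> HIT, frames=[5,2,3] (faults so far: 6)
  step 15: ref 2 -> HIT, frames=[5,2,3] (faults so far: 6)
  LRU total faults: 6
--- Optimal ---
  step 0: ref 3 -> FAULT, frames=[3,-,-] (faults so far: 1)
  step 1: ref 1 -> FAULT, frames=[3,1,-] (faults so far: 2)
  step 2: ref 2 -> FAULT, frames=[3,1,2] (faults so far: 3)
  step 3: ref 5 -> FAULT, evict 2, frames=[3,1,5] (faults so far: 4)
  step 4: ref 1 -> HIT, frames=[3,1,5] (faults so far: 4)
  step 5: ref 5 -> HIT, frames=[3,1,5] (faults so far: 4)
  step 6: ref 5 -> HIT, frames=[3,1,5] (faults so far: 4)
  step 7: ref 1 -> HIT, frames=[3,1,5] (faults so far: 4)
  step 8: ref 5 -> HIT, frames=[3,1,5] (faults so far: 4)
  step 9: ref 5 -> HIT, frames=[3,1,5] (faults so far: 4)
  step 10: ref 3 -> HIT, frames=[3,1,5] (faults so far: 4)
  step 11: ref 5 -> HIT, frames=[3,1,5] (faults so far: 4)
  step 12: ref 3 -> HIT, frames=[3,1,5] (faults so far: 4)
  step 13: ref 2 -> FAULT, evict 1, frames=[3,2,5] (faults so far: 5)
  step 14: ref 2 -> HIT, frames=[3,2,5] (faults so far: 5)
  step 15: ref 2 -> HIT, frames=[3,2,5] (faults so far: 5)
  Optimal total faults: 5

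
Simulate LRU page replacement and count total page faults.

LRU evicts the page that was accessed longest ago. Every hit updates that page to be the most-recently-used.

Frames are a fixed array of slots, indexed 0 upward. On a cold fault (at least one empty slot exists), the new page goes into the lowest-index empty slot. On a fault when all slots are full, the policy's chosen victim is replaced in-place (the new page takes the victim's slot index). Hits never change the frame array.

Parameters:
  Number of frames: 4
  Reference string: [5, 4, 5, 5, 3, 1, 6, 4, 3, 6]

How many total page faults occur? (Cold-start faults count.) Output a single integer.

Answer: 6

Derivation:
Step 0: ref 5 → FAULT, frames=[5,-,-,-]
Step 1: ref 4 → FAULT, frames=[5,4,-,-]
Step 2: ref 5 → HIT, frames=[5,4,-,-]
Step 3: ref 5 → HIT, frames=[5,4,-,-]
Step 4: ref 3 → FAULT, frames=[5,4,3,-]
Step 5: ref 1 → FAULT, frames=[5,4,3,1]
Step 6: ref 6 → FAULT (evict 4), frames=[5,6,3,1]
Step 7: ref 4 → FAULT (evict 5), frames=[4,6,3,1]
Step 8: ref 3 → HIT, frames=[4,6,3,1]
Step 9: ref 6 → HIT, frames=[4,6,3,1]
Total faults: 6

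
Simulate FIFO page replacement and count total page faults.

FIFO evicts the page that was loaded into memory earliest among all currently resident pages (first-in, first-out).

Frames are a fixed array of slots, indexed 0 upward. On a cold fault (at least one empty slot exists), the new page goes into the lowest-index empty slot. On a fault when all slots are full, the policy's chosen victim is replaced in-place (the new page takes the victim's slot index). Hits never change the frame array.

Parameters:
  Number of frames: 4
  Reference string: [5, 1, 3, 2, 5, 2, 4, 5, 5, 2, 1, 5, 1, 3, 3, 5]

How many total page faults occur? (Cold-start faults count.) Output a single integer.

Answer: 8

Derivation:
Step 0: ref 5 → FAULT, frames=[5,-,-,-]
Step 1: ref 1 → FAULT, frames=[5,1,-,-]
Step 2: ref 3 → FAULT, frames=[5,1,3,-]
Step 3: ref 2 → FAULT, frames=[5,1,3,2]
Step 4: ref 5 → HIT, frames=[5,1,3,2]
Step 5: ref 2 → HIT, frames=[5,1,3,2]
Step 6: ref 4 → FAULT (evict 5), frames=[4,1,3,2]
Step 7: ref 5 → FAULT (evict 1), frames=[4,5,3,2]
Step 8: ref 5 → HIT, frames=[4,5,3,2]
Step 9: ref 2 → HIT, frames=[4,5,3,2]
Step 10: ref 1 → FAULT (evict 3), frames=[4,5,1,2]
Step 11: ref 5 → HIT, frames=[4,5,1,2]
Step 12: ref 1 → HIT, frames=[4,5,1,2]
Step 13: ref 3 → FAULT (evict 2), frames=[4,5,1,3]
Step 14: ref 3 → HIT, frames=[4,5,1,3]
Step 15: ref 5 → HIT, frames=[4,5,1,3]
Total faults: 8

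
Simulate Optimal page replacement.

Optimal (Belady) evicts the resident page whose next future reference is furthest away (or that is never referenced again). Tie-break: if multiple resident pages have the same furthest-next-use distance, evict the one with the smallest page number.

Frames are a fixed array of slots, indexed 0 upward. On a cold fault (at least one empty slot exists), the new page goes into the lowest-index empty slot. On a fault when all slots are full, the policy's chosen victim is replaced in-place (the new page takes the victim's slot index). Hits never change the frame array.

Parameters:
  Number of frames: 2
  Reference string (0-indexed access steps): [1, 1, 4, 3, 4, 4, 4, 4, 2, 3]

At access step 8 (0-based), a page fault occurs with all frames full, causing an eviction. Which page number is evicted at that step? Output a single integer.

Step 0: ref 1 -> FAULT, frames=[1,-]
Step 1: ref 1 -> HIT, frames=[1,-]
Step 2: ref 4 -> FAULT, frames=[1,4]
Step 3: ref 3 -> FAULT, evict 1, frames=[3,4]
Step 4: ref 4 -> HIT, frames=[3,4]
Step 5: ref 4 -> HIT, frames=[3,4]
Step 6: ref 4 -> HIT, frames=[3,4]
Step 7: ref 4 -> HIT, frames=[3,4]
Step 8: ref 2 -> FAULT, evict 4, frames=[3,2]
At step 8: evicted page 4

Answer: 4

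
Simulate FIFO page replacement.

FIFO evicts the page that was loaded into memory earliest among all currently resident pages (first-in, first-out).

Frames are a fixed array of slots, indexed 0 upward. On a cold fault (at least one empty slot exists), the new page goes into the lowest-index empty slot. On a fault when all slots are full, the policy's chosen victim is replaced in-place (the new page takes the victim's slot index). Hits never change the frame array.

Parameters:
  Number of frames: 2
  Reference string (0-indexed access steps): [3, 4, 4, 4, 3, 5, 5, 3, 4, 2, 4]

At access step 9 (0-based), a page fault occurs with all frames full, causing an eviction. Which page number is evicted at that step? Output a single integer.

Answer: 3

Derivation:
Step 0: ref 3 -> FAULT, frames=[3,-]
Step 1: ref 4 -> FAULT, frames=[3,4]
Step 2: ref 4 -> HIT, frames=[3,4]
Step 3: ref 4 -> HIT, frames=[3,4]
Step 4: ref 3 -> HIT, frames=[3,4]
Step 5: ref 5 -> FAULT, evict 3, frames=[5,4]
Step 6: ref 5 -> HIT, frames=[5,4]
Step 7: ref 3 -> FAULT, evict 4, frames=[5,3]
Step 8: ref 4 -> FAULT, evict 5, frames=[4,3]
Step 9: ref 2 -> FAULT, evict 3, frames=[4,2]
At step 9: evicted page 3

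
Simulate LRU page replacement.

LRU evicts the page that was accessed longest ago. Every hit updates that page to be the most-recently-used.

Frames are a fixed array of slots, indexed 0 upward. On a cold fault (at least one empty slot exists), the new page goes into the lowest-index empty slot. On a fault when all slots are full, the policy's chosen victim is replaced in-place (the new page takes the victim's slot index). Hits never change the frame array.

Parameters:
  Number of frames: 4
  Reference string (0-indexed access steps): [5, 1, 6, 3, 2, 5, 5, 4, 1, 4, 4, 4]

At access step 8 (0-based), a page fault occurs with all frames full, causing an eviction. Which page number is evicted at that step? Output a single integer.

Step 0: ref 5 -> FAULT, frames=[5,-,-,-]
Step 1: ref 1 -> FAULT, frames=[5,1,-,-]
Step 2: ref 6 -> FAULT, frames=[5,1,6,-]
Step 3: ref 3 -> FAULT, frames=[5,1,6,3]
Step 4: ref 2 -> FAULT, evict 5, frames=[2,1,6,3]
Step 5: ref 5 -> FAULT, evict 1, frames=[2,5,6,3]
Step 6: ref 5 -> HIT, frames=[2,5,6,3]
Step 7: ref 4 -> FAULT, evict 6, frames=[2,5,4,3]
Step 8: ref 1 -> FAULT, evict 3, frames=[2,5,4,1]
At step 8: evicted page 3

Answer: 3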